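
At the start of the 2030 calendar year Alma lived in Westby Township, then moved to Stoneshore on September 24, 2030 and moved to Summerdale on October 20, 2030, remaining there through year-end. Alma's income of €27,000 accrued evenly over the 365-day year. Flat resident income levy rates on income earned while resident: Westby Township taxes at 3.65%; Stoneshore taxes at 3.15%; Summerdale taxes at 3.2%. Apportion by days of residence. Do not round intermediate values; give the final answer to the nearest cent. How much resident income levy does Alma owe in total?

Westby Township, January 1 – September 23, 2030: 266 days → €27,000 × 3.65% × 266/365 = €718.2000
Stoneshore, September 24 – October 19, 2030: 26 days → €27,000 × 3.15% × 26/365 = €60.5836
Summerdale, October 20 – December 31, 2030: 73 days → €27,000 × 3.2% × 73/365 = €172.8000
Total = €951.5836

€951.58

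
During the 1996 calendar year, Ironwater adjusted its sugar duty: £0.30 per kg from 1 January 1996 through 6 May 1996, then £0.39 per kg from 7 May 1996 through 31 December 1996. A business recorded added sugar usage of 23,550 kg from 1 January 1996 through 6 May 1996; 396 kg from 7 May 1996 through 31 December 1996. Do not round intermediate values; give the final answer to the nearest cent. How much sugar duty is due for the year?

1 January – 6 May 1996: 23,550 kg at £0.30/kg → £7,065.00
7 May – 31 December 1996: 396 kg at £0.39/kg → £154.44

£7,219.44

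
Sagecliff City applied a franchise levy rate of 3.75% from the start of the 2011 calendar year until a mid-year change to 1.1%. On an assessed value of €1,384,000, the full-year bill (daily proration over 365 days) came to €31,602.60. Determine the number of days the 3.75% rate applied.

163 days

Let d = days at the first rate; then 365 − d days at the second rate.
€1,384,000 × [3.75%·d + 1.1%·(365−d)] / 365 = €31,602.60
Solving gives d = 163, so the new rate took effect on June 13, 2011.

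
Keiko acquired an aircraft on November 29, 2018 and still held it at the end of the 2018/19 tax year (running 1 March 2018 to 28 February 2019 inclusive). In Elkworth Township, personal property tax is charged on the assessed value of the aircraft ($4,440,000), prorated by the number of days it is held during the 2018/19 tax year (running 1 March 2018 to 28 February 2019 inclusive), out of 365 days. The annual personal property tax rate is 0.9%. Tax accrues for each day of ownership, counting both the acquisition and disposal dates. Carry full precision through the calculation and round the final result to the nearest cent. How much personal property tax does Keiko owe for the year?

Days held (November 29, 2018 – February 28, 2019): 92 out of 365
Tax = $4,440,000 × 0.9% × 92/365 = $10,072.1096

$10,072.11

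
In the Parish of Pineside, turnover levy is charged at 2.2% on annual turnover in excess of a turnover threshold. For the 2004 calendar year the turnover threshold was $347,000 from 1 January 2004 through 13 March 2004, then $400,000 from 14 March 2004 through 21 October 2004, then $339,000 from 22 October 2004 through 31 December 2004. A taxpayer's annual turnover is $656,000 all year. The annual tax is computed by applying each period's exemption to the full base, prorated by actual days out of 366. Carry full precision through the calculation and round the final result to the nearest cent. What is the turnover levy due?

$6,124.90

1 January – 13 March 2004: 73 days, exemption $347,000 → ($656,000 − $347,000) × 2.2% × 73/366 = $1,355.8852
14 March – 21 October 2004: 222 days, exemption $400,000 → ($656,000 − $400,000) × 2.2% × 222/366 = $3,416.1311
22 October – 31 December 2004: 71 days, exemption $339,000 → ($656,000 − $339,000) × 2.2% × 71/366 = $1,352.8798
Total = $6,124.8962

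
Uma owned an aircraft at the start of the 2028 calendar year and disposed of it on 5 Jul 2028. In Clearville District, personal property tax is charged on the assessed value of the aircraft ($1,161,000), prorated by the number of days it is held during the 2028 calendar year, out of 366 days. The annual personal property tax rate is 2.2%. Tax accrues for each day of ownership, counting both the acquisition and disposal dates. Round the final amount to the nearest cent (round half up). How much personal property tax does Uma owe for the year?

Days held (1 Jan – 5 Jul 2028): 187 out of 366
Tax = $1,161,000 × 2.2% × 187/366 = $13,050.1475

$13,050.15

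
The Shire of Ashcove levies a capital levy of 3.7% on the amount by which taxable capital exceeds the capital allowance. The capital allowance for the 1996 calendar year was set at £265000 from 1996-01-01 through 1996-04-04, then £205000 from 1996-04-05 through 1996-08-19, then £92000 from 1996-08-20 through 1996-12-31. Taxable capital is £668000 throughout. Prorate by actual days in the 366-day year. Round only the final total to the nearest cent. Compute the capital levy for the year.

£18085.52

1996-01-01 to 1996-04-04: 95 days, exemption £265000 → (£668000 − £265000) × 3.7% × 95/366 = £3870.3415
1996-04-05 to 1996-08-19: 137 days, exemption £205000 → (£668000 − £205000) × 3.7% × 137/366 = £6412.4235
1996-08-20 to 1996-12-31: 134 days, exemption £92000 → (£668000 − £92000) × 3.7% × 134/366 = £7802.7541
Total = £18085.5191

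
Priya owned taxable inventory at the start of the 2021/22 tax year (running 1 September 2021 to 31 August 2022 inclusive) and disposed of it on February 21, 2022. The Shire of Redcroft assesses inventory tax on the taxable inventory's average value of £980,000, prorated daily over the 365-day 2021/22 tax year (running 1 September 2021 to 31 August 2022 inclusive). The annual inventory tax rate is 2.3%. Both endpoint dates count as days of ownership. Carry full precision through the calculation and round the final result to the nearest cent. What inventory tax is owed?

£10,745.10

Days held (September 1, 2021 – February 21, 2022): 174 out of 365
Tax = £980,000 × 2.3% × 174/365 = £10,745.0959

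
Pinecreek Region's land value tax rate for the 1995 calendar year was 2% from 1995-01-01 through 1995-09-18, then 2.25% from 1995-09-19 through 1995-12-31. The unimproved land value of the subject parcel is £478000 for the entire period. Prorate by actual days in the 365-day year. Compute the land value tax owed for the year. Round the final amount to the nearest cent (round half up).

1995-01-01 to 1995-09-18: 261 days at 2% → £478000 × 2% × 261/365 = £6836.0548
1995-09-19 to 1995-12-31: 104 days at 2.25% → £478000 × 2.25% × 104/365 = £3064.4384
Total = £9900.4932

£9900.49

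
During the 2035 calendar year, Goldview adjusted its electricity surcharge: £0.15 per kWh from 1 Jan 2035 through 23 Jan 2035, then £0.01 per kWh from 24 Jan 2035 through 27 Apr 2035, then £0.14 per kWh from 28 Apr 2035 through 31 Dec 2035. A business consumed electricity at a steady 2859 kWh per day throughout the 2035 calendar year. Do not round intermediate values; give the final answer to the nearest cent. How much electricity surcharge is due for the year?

1 Jan – 23 Jan 2035: 23 days × 2859 kWh/day = 65,757 kWh at £0.15/kWh → £9,863.55
24 Jan – 27 Apr 2035: 94 days × 2859 kWh/day = 268,746 kWh at £0.01/kWh → £2,687.46
28 Apr – 31 Dec 2035: 248 days × 2859 kWh/day = 709,032 kWh at £0.14/kWh → £99,264.48

£111,815.49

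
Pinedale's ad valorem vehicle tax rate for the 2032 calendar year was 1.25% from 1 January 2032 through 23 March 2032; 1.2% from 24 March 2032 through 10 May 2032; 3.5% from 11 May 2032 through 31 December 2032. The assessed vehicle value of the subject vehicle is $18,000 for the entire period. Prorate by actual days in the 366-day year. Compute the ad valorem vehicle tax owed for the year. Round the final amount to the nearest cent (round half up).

$483.86

1 January – 23 March 2032: 83 days at 1.25% → $18,000 × 1.25% × 83/366 = $51.0246
24 March – 10 May 2032: 48 days at 1.2% → $18,000 × 1.2% × 48/366 = $28.3279
11 May – 31 December 2032: 235 days at 3.5% → $18,000 × 3.5% × 235/366 = $404.5082
Total = $483.8607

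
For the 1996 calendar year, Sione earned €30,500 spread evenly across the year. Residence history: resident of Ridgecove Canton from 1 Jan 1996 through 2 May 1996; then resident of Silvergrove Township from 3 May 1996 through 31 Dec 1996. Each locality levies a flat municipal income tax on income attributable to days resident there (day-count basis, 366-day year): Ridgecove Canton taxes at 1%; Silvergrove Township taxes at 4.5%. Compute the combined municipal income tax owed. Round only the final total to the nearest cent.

Ridgecove Canton, 1 Jan – 2 May 1996: 123 days → €30,500 × 1% × 123/366 = €102.5000
Silvergrove Township, 3 May – 31 Dec 1996: 243 days → €30,500 × 4.5% × 243/366 = €911.2500
Total = €1,013.7500

€1,013.75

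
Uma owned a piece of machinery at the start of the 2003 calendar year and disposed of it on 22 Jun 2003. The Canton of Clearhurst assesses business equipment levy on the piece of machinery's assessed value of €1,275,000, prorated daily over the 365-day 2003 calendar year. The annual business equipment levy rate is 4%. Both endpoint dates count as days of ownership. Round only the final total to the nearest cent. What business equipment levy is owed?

Days held (1 Jan – 22 Jun 2003): 173 out of 365
Tax = €1,275,000 × 4% × 173/365 = €24,172.6027

€24,172.60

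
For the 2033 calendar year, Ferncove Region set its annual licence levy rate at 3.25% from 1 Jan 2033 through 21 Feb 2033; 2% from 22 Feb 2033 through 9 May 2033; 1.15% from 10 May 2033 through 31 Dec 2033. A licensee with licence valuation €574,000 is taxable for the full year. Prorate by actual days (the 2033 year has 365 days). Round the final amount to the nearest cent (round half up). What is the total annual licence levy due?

€9,347.55

1 Jan – 21 Feb 2033: 52 days at 3.25% → €574,000 × 3.25% × 52/365 = €2,657.6986
22 Feb – 9 May 2033: 77 days at 2% → €574,000 × 2% × 77/365 = €2,421.8082
10 May – 31 Dec 2033: 236 days at 1.15% → €574,000 × 1.15% × 236/365 = €4,268.0438
Total = €9,347.5507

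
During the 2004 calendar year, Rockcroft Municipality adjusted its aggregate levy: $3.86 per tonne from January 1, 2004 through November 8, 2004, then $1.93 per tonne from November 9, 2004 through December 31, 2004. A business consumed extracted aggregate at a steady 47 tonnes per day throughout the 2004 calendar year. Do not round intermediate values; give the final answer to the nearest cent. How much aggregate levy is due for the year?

January 1 – November 8, 2004: 313 days × 47 tonnes/day = 14,711 tonnes at $3.86/tonne → $56,784.46
November 9 – December 31, 2004: 53 days × 47 tonnes/day = 2,491 tonnes at $1.93/tonne → $4,807.63

$61,592.09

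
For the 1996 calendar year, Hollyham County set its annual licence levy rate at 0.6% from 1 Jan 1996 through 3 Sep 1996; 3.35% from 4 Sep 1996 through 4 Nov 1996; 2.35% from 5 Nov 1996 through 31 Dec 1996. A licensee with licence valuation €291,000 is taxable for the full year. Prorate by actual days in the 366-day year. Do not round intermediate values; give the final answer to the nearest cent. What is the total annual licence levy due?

1 Jan – 3 Sep 1996: 247 days at 0.6% → €291,000 × 0.6% × 247/366 = €1,178.3115
4 Sep – 4 Nov 1996: 62 days at 3.35% → €291,000 × 3.35% × 62/366 = €1,651.3852
5 Nov – 31 Dec 1996: 57 days at 2.35% → €291,000 × 2.35% × 57/366 = €1,065.0123
Total = €3,894.7090

€3,894.71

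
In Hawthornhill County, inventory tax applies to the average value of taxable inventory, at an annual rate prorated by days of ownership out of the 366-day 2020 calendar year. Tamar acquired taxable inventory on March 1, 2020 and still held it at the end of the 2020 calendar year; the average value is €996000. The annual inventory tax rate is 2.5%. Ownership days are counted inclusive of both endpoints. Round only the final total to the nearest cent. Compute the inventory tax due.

€20818.03

Days held (March 1 – December 31, 2020): 306 out of 366
Tax = €996000 × 2.5% × 306/366 = €20818.0328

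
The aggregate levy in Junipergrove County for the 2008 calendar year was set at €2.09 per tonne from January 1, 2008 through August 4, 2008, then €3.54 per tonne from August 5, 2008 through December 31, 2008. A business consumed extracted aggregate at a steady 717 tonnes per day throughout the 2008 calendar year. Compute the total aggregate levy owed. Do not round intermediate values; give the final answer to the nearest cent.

January 1 – August 4, 2008: 217 days × 717 tonnes/day = 155,589 tonnes at €2.09/tonne → €325,181.01
August 5 – December 31, 2008: 149 days × 717 tonnes/day = 106,833 tonnes at €3.54/tonne → €378,188.82

€703,369.83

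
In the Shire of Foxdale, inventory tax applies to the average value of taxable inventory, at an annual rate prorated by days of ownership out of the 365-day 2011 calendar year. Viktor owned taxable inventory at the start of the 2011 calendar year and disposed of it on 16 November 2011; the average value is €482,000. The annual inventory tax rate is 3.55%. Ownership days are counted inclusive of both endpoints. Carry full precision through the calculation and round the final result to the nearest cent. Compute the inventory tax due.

Days held (1 January – 16 November 2011): 320 out of 365
Tax = €482,000 × 3.55% × 320/365 = €15,001.4247

€15,001.42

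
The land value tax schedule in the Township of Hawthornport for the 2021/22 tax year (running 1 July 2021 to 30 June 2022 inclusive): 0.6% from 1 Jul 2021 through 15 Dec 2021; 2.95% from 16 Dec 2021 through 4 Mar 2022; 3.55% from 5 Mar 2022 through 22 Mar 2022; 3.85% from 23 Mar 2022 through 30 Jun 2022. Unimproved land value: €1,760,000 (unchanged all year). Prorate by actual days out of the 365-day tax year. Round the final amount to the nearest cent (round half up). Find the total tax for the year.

€37,743.56

1 Jul – 15 Dec 2021: 168 days at 0.6% → €1,760,000 × 0.6% × 168/365 = €4,860.4932
16 Dec 2021 – 4 Mar 2022: 79 days at 2.95% → €1,760,000 × 2.95% × 79/365 = €11,237.4795
5 Mar – 22 Mar 2022: 18 days at 3.55% → €1,760,000 × 3.55% × 18/365 = €3,081.2055
23 Mar – 30 Jun 2022: 100 days at 3.85% → €1,760,000 × 3.85% × 100/365 = €18,564.3836
Total = €37,743.5616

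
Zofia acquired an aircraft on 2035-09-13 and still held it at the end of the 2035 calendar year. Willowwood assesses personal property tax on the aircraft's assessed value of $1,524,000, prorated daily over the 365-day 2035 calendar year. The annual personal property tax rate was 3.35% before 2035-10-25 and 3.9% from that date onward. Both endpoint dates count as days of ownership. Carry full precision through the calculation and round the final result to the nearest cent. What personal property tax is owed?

2035-09-13 to 2035-10-24: 42 days at 3.35% → $1,524,000 × 3.35% × 42/365 = $5,874.7068
2035-10-25 to 2035-12-31: 68 days at 3.9% → $1,524,000 × 3.9% × 68/365 = $11,073.0082
Total = $16,947.7151

$16,947.72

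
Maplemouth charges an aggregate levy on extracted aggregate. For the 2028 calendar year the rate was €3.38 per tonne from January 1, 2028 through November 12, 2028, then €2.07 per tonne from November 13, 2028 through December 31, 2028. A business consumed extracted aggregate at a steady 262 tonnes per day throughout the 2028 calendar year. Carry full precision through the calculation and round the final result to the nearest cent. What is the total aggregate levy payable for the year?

January 1 – November 12, 2028: 317 days × 262 tonnes/day = 83,054 tonnes at €3.38/tonne → €280,722.52
November 13 – December 31, 2028: 49 days × 262 tonnes/day = 12,838 tonnes at €2.07/tonne → €26,574.66

€307,297.18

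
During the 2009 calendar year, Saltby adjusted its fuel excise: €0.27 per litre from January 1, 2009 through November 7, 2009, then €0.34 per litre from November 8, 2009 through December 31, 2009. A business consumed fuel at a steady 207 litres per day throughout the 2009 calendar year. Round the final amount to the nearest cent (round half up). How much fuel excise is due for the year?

January 1 – November 7, 2009: 311 days × 207 litres/day = 64,377 litres at €0.27/litre → €17,381.79
November 8 – December 31, 2009: 54 days × 207 litres/day = 11,178 litres at €0.34/litre → €3,800.52

€21,182.31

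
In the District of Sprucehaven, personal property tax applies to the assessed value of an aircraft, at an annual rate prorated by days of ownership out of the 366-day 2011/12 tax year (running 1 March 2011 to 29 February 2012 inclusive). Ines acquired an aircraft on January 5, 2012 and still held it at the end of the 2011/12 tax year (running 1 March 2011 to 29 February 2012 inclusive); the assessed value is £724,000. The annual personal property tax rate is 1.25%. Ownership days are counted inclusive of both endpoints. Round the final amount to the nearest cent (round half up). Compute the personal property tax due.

£1,384.70

Days held (January 5 – February 29, 2012): 56 out of 366
Tax = £724,000 × 1.25% × 56/366 = £1,384.6995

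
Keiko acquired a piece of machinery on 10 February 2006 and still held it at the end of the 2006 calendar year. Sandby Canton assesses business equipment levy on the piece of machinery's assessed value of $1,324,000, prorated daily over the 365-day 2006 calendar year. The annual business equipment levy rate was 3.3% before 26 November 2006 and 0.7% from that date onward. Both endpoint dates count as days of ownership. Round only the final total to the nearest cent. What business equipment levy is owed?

10 February – 25 November 2006: 289 days at 3.3% → $1,324,000 × 3.3% × 289/365 = $34,594.4877
26 November – 31 December 2006: 36 days at 0.7% → $1,324,000 × 0.7% × 36/365 = $914.1041
Total = $35,508.5918

$35,508.59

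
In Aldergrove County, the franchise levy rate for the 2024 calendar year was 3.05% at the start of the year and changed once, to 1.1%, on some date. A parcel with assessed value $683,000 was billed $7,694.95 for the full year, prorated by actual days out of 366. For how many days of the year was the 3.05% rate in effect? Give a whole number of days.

5 days

Let d = days at the first rate; then 366 − d days at the second rate.
$683,000 × [3.05%·d + 1.1%·(366−d)] / 366 = $7,694.95
Solving gives d = 5, so the new rate took effect on 6 Jan 2024.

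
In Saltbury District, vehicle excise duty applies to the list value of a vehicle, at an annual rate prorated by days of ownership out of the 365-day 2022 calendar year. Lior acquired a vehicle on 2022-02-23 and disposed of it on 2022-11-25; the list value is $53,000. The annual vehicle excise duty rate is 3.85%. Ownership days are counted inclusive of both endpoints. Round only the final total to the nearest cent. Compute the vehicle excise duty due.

Days held (2022-02-23 to 2022-11-25): 276 out of 365
Tax = $53,000 × 3.85% × 276/365 = $1,542.9534

$1,542.95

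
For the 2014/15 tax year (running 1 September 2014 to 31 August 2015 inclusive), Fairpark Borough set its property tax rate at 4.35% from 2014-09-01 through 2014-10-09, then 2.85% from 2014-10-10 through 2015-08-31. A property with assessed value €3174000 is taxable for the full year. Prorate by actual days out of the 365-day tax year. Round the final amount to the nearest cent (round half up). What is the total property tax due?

2014-09-01 to 2014-10-09: 39 days at 4.35% → €3174000 × 4.35% × 39/365 = €14752.5781
2014-10-10 to 2015-08-31: 326 days at 2.85% → €3174000 × 2.85% × 326/365 = €80793.5178
Total = €95546.0959

€95546.10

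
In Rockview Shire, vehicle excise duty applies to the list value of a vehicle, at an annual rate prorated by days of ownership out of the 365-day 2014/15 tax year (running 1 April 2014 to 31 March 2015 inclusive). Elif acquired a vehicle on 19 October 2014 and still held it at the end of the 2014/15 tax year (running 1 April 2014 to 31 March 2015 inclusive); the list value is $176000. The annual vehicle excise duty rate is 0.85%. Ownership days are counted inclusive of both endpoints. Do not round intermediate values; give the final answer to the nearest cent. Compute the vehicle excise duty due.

$672.18

Days held (19 October 2014 – 31 March 2015): 164 out of 365
Tax = $176000 × 0.85% × 164/365 = $672.1753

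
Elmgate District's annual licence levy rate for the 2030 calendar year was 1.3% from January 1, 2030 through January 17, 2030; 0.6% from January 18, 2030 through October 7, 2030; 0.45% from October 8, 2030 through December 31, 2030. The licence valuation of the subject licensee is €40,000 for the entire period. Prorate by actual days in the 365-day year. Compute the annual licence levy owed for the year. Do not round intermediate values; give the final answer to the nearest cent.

January 1 – January 17, 2030: 17 days at 1.3% → €40,000 × 1.3% × 17/365 = €24.2192
January 18 – October 7, 2030: 263 days at 0.6% → €40,000 × 0.6% × 263/365 = €172.9315
October 8 – December 31, 2030: 85 days at 0.45% → €40,000 × 0.45% × 85/365 = €41.9178
Total = €239.0685

€239.07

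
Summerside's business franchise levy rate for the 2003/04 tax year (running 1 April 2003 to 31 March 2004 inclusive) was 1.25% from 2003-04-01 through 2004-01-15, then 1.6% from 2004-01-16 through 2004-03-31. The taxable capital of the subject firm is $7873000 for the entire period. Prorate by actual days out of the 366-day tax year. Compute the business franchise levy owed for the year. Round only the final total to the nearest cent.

$104134.41

2003-04-01 to 2004-01-15: 290 days at 1.25% → $7873000 × 1.25% × 290/366 = $77977.1175
2004-01-16 to 2004-03-31: 76 days at 1.6% → $7873000 × 1.6% × 76/366 = $26157.2896
Total = $104134.4071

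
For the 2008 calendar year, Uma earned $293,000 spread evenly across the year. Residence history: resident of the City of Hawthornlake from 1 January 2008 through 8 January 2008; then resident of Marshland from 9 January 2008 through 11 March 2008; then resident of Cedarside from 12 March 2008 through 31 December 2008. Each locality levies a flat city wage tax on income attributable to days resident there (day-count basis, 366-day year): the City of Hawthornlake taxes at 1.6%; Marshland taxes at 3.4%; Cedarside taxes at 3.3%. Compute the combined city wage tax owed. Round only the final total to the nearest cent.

$9,610.56

The City of Hawthornlake, 1 January – 8 January 2008: 8 days → $293,000 × 1.6% × 8/366 = $102.4699
Marshland, 9 January – 11 March 2008: 63 days → $293,000 × 3.4% × 63/366 = $1,714.7705
Cedarside, 12 March – 31 December 2008: 295 days → $293,000 × 3.3% × 295/366 = $7,793.3197
Total = $9,610.5601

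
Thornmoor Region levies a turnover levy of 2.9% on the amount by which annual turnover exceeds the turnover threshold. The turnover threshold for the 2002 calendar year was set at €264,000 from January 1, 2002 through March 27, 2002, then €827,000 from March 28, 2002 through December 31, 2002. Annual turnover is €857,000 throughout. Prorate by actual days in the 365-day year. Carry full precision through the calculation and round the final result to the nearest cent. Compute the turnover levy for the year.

€4,716.91

January 1 – March 27, 2002: 86 days, exemption €264,000 → (€857,000 − €264,000) × 2.9% × 86/365 = €4,051.8959
March 28 – December 31, 2002: 279 days, exemption €827,000 → (€857,000 − €827,000) × 2.9% × 279/365 = €665.0137
Total = €4,716.9096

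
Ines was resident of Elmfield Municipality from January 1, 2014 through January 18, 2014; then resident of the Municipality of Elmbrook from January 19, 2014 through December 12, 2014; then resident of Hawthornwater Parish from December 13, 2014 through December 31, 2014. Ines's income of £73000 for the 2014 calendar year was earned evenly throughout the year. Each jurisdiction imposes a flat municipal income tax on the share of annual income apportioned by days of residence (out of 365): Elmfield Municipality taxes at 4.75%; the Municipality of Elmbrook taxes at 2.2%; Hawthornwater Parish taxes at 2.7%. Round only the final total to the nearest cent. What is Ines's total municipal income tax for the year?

£1716.80

Elmfield Municipality, January 1 – January 18, 2014: 18 days → £73000 × 4.75% × 18/365 = £171.0000
The Municipality of Elmbrook, January 19 – December 12, 2014: 328 days → £73000 × 2.2% × 328/365 = £1443.2000
Hawthornwater Parish, December 13 – December 31, 2014: 19 days → £73000 × 2.7% × 19/365 = £102.6000
Total = £1716.8000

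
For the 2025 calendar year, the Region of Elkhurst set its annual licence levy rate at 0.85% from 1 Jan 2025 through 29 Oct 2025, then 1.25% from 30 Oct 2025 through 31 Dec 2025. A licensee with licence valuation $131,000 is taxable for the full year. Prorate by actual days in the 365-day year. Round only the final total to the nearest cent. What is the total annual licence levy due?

$1,203.94

1 Jan – 29 Oct 2025: 302 days at 0.85% → $131,000 × 0.85% × 302/365 = $921.3068
30 Oct – 31 Dec 2025: 63 days at 1.25% → $131,000 × 1.25% × 63/365 = $282.6370
Total = $1,203.9438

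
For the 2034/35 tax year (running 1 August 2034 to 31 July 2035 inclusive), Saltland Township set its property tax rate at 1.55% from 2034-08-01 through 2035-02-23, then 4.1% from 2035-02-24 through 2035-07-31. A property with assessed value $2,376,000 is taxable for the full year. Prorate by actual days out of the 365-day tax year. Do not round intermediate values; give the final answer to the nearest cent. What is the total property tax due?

$63,055.13

2034-08-01 to 2035-02-23: 207 days at 1.55% → $2,376,000 × 1.55% × 207/365 = $20,886.0164
2035-02-24 to 2035-07-31: 158 days at 4.1% → $2,376,000 × 4.1% × 158/365 = $42,169.1178
Total = $63,055.1342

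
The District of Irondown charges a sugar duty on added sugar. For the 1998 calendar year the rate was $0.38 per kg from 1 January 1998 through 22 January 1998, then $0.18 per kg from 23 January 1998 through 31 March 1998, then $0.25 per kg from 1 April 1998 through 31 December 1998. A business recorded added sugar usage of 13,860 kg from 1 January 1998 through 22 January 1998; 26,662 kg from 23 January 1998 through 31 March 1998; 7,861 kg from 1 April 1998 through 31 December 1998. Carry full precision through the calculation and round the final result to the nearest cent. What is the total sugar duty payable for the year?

1 January – 22 January 1998: 13,860 kg at $0.38/kg → $5,266.80
23 January – 31 March 1998: 26,662 kg at $0.18/kg → $4,799.16
1 April – 31 December 1998: 7,861 kg at $0.25/kg → $1,965.25

$12,031.21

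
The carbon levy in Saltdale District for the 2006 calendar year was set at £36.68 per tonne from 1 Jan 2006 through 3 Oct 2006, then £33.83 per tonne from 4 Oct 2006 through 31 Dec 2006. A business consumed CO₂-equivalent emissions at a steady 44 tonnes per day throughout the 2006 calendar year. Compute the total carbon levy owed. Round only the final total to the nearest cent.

£577,920.20

1 Jan – 3 Oct 2006: 276 days × 44 tonnes/day = 12,144 tonnes at £36.68/tonne → £445,441.92
4 Oct – 31 Dec 2006: 89 days × 44 tonnes/day = 3,916 tonnes at £33.83/tonne → £132,478.28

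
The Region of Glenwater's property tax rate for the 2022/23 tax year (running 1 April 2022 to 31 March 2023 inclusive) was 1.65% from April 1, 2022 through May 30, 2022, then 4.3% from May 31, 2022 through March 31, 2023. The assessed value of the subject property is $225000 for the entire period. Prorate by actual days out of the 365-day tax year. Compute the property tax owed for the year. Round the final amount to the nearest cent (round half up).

$8694.86

April 1 – May 30, 2022: 60 days at 1.65% → $225000 × 1.65% × 60/365 = $610.2740
May 31, 2022 – March 31, 2023: 305 days at 4.3% → $225000 × 4.3% × 305/365 = $8084.5890
Total = $8694.8630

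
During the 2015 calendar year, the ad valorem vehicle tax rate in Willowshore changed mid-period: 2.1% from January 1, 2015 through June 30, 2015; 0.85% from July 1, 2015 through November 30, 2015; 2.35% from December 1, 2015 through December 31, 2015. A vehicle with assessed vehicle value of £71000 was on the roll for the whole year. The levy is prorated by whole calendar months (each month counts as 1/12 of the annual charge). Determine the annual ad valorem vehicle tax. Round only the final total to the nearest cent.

January 1 – June 30, 2015: 6 months at 2.1% → £71000 × 2.1% × 6/12 = £745.5000
July 1 – November 30, 2015: 5 months at 0.85% → £71000 × 0.85% × 5/12 = £251.4583
December 1 – December 31, 2015: 1 month at 2.35% → £71000 × 2.35% × 1/12 = £139.0417
Total = £1136.0000

£1136.00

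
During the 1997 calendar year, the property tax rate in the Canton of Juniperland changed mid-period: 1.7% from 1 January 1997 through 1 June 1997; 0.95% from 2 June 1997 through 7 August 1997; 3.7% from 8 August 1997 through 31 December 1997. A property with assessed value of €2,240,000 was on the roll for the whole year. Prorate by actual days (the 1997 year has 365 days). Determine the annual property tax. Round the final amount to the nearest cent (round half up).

€52,916.16

1 January – 1 June 1997: 152 days at 1.7% → €2,240,000 × 1.7% × 152/365 = €15,857.9726
2 June – 7 August 1997: 67 days at 0.95% → €2,240,000 × 0.95% × 67/365 = €3,906.1918
8 August – 31 December 1997: 146 days at 3.7% → €2,240,000 × 3.7% × 146/365 = €33,152.0000
Total = €52,916.1644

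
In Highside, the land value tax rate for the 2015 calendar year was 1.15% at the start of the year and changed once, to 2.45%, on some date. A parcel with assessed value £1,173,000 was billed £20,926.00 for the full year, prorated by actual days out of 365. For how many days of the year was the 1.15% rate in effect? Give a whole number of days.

Let d = days at the first rate; then 365 − d days at the second rate.
£1,173,000 × [1.15%·d + 2.45%·(365−d)] / 365 = £20,926.00
Solving gives d = 187, so the new rate took effect on 7 Jul 2015.

187 days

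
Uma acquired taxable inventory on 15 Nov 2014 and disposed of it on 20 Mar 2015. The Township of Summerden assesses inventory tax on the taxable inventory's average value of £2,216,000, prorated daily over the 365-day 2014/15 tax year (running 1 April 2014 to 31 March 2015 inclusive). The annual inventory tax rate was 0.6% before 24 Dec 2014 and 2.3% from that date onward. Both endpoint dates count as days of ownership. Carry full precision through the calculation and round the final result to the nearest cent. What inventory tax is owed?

£13,569.21

15 Nov – 23 Dec 2014: 39 days at 0.6% → £2,216,000 × 0.6% × 39/365 = £1,420.6685
24 Dec 2014 – 20 Mar 2015: 87 days at 2.3% → £2,216,000 × 2.3% × 87/365 = £12,148.5370
Total = £13,569.2055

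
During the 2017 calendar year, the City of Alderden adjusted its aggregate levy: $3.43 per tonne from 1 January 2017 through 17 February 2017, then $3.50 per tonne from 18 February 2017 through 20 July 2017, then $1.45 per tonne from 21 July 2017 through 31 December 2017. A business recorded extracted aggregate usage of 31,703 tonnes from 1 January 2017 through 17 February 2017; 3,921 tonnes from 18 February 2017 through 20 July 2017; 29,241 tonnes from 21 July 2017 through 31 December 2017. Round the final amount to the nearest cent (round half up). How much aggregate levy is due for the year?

1 January – 17 February 2017: 31,703 tonnes at $3.43/tonne → $108,741.29
18 February – 20 July 2017: 3,921 tonnes at $3.50/tonne → $13,723.50
21 July – 31 December 2017: 29,241 tonnes at $1.45/tonne → $42,399.45

$164,864.24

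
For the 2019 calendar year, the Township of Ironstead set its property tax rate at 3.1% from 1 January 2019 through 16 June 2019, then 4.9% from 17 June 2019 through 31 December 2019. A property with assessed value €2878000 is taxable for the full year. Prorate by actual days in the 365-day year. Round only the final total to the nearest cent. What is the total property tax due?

€117319.90

1 January – 16 June 2019: 167 days at 3.1% → €2878000 × 3.1% × 167/365 = €40820.2904
17 June – 31 December 2019: 198 days at 4.9% → €2878000 × 4.9% × 198/365 = €76499.6055
Total = €117319.8959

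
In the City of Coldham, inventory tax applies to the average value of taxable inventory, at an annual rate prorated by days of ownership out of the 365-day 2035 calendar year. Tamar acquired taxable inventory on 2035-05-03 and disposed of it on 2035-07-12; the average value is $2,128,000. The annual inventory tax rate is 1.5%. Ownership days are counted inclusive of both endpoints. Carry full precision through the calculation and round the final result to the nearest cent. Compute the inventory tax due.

$6,209.10

Days held (2035-05-03 to 2035-07-12): 71 out of 365
Tax = $2,128,000 × 1.5% × 71/365 = $6,209.0959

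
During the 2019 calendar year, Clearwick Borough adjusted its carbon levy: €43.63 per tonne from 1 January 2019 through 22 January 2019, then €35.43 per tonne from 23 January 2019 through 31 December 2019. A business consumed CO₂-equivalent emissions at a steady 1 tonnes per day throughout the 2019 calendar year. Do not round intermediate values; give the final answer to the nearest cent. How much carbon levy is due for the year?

1 January – 22 January 2019: 22 days × 1 tonnes/day = 22 tonnes at €43.63/tonne → €959.86
23 January – 31 December 2019: 343 days × 1 tonnes/day = 343 tonnes at €35.43/tonne → €12,152.49

€13,112.35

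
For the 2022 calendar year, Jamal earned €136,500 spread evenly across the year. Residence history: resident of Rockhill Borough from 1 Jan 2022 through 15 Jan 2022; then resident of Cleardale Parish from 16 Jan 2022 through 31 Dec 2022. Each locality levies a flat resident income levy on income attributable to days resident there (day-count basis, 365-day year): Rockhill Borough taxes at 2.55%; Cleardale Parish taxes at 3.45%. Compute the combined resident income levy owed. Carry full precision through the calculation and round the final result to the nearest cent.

Rockhill Borough, 1 Jan – 15 Jan 2022: 15 days → €136,500 × 2.55% × 15/365 = €143.0445
Cleardale Parish, 16 Jan – 31 Dec 2022: 350 days → €136,500 × 3.45% × 350/365 = €4,515.7192
Total = €4,658.7637

€4,658.76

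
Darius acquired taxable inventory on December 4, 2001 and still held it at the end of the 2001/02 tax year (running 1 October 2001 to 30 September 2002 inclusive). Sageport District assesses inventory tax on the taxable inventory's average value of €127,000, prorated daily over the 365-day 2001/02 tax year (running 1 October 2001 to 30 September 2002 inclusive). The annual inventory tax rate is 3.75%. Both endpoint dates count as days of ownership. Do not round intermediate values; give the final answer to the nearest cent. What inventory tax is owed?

€3,927.43

Days held (December 4, 2001 – September 30, 2002): 301 out of 365
Tax = €127,000 × 3.75% × 301/365 = €3,927.4315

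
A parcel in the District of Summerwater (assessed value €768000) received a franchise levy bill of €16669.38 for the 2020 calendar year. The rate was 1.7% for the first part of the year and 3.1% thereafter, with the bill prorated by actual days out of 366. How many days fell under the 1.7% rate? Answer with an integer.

243 days

Let d = days at the first rate; then 366 − d days at the second rate.
€768000 × [1.7%·d + 3.1%·(366−d)] / 366 = €16669.38
Solving gives d = 243, so the new rate took effect on 31 Aug 2020.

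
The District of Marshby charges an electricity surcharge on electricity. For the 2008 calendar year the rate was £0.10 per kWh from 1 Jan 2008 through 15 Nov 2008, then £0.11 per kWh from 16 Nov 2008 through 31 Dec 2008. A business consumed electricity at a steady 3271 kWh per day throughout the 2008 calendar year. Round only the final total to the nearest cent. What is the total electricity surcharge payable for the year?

1 Jan – 15 Nov 2008: 320 days × 3271 kWh/day = 1,046,720 kWh at £0.10/kWh → £104,672.00
16 Nov – 31 Dec 2008: 46 days × 3271 kWh/day = 150,466 kWh at £0.11/kWh → £16,551.26

£121,223.26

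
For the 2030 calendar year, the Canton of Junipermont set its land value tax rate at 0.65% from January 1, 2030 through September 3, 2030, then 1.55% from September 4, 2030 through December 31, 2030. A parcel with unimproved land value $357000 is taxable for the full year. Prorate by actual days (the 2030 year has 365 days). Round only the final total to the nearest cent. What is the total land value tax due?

$3368.03

January 1 – September 3, 2030: 246 days at 0.65% → $357000 × 0.65% × 246/365 = $1563.9534
September 4 – December 31, 2030: 119 days at 1.55% → $357000 × 1.55% × 119/365 = $1804.0726
Total = $3368.0260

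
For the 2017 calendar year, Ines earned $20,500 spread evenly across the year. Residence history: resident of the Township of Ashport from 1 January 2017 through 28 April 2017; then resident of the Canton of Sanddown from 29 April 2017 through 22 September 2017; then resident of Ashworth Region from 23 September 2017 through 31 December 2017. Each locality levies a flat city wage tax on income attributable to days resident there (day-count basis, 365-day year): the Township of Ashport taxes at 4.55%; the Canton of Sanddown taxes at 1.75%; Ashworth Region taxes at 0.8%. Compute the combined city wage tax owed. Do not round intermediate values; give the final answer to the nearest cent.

$490.96

The Township of Ashport, 1 January – 28 April 2017: 118 days → $20,500 × 4.55% × 118/365 = $301.5466
The Canton of Sanddown, 29 April – 22 September 2017: 147 days → $20,500 × 1.75% × 147/365 = $144.4829
Ashworth Region, 23 September – 31 December 2017: 100 days → $20,500 × 0.8% × 100/365 = $44.9315
Total = $490.9610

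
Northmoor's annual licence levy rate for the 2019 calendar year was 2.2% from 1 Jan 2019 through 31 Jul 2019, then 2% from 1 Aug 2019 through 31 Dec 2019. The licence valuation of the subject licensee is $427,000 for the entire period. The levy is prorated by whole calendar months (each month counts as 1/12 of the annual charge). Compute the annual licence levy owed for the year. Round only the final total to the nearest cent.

$9,038.17

1 Jan – 31 Jul 2019: 7 months at 2.2% → $427,000 × 2.2% × 7/12 = $5,479.8333
1 Aug – 31 Dec 2019: 5 months at 2% → $427,000 × 2% × 5/12 = $3,558.3333
Total = $9,038.1667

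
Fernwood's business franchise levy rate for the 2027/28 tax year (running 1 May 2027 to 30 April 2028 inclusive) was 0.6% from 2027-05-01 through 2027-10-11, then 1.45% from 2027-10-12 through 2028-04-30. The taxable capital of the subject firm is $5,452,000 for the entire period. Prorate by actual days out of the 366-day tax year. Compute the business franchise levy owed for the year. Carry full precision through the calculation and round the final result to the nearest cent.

$58,288.73

2027-05-01 to 2027-10-11: 164 days at 0.6% → $5,452,000 × 0.6% × 164/366 = $14,657.8361
2027-10-12 to 2028-04-30: 202 days at 1.45% → $5,452,000 × 1.45% × 202/366 = $43,630.8962
Total = $58,288.7322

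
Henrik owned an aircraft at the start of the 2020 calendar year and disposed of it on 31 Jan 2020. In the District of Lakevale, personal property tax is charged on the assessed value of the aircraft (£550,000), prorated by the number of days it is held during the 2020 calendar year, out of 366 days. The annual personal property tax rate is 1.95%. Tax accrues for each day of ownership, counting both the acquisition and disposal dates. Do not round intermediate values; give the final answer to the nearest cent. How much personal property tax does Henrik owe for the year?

Days held (1 Jan – 31 Jan 2020): 31 out of 366
Tax = £550,000 × 1.95% × 31/366 = £908.4016

£908.40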